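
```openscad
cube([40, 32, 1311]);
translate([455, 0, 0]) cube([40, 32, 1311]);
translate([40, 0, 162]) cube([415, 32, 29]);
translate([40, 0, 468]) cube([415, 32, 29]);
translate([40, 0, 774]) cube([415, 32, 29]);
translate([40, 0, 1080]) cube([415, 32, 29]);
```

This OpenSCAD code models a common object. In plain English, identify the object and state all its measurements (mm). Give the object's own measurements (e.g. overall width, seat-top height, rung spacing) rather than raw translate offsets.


A straight ladder. Two 40×32 mm vertical rails, 1311 mm tall, stand 495 mm apart (outside-to-outside) with their front faces coplanar on the −y side. 4 rungs, each 32 mm deep and 29 mm tall, span between the inner faces of the rails, front faces flush with the rails. The lowest rung's underside is at z = 162 mm and rungs are spaced 306 mm apart (underside to underside).


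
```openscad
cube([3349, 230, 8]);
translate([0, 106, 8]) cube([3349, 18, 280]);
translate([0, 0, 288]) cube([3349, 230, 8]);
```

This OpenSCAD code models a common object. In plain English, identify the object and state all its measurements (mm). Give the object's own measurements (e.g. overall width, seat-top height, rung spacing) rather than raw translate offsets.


An I-beam lying along x, 3349 mm long. Overall section height 296 mm. Two flanges 230 mm wide (y) and 8 mm thick, one on the floor and one at the top; a web 18 mm thick runs between them, centred on the flange width.


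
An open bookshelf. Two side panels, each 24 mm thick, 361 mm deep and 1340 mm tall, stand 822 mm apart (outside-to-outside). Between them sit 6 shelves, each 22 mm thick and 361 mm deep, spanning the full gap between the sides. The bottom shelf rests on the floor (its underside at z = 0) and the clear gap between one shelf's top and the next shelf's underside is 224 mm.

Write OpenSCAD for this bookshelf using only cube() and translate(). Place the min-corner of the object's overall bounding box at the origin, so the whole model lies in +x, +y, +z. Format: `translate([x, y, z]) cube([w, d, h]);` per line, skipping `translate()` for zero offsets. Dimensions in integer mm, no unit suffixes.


cube([24, 361, 1340]);
translate([798, 0, 0]) cube([24, 361, 1340]);
translate([24, 0, 0]) cube([774, 361, 22]);
translate([24, 0, 246]) cube([774, 361, 22]);
translate([24, 0, 492]) cube([774, 361, 22]);
translate([24, 0, 738]) cube([774, 361, 22]);
translate([24, 0, 984]) cube([774, 361, 22]);
translate([24, 0, 1230]) cube([774, 361, 22]);


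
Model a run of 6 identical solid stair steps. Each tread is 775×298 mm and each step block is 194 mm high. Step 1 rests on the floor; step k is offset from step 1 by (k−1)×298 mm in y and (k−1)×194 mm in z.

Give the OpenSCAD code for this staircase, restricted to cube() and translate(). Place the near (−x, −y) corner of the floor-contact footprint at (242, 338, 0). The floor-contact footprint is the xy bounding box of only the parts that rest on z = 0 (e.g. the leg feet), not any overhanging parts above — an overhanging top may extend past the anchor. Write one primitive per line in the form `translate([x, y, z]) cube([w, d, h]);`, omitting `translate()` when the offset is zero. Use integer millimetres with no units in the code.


translate([242, 338, 0]) cube([775, 298, 194]);
translate([242, 636, 194]) cube([775, 298, 194]);
translate([242, 934, 388]) cube([775, 298, 194]);
translate([242, 1232, 582]) cube([775, 298, 194]);
translate([242, 1530, 776]) cube([775, 298, 194]);
translate([242, 1828, 970]) cube([775, 298, 194]);


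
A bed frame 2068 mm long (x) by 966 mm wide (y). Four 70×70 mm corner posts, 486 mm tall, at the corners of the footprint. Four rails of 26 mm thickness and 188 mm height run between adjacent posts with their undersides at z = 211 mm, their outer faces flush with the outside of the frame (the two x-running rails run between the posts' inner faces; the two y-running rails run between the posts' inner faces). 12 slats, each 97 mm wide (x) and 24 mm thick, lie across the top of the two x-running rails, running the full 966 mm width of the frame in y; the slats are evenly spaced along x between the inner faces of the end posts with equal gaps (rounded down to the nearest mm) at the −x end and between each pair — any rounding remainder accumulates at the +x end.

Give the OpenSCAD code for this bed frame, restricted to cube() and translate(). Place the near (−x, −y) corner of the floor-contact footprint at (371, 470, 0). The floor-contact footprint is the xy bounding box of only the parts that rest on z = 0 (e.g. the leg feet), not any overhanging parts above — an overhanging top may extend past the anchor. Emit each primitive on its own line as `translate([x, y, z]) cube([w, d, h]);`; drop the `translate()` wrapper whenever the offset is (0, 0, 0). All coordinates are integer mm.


translate([371, 470, 0]) cube([70, 70, 486]);
translate([371, 1366, 0]) cube([70, 70, 486]);
translate([2369, 470, 0]) cube([70, 70, 486]);
translate([2369, 1366, 0]) cube([70, 70, 486]);
translate([441, 470, 211]) cube([1928, 26, 188]);
translate([441, 1410, 211]) cube([1928, 26, 188]);
translate([371, 540, 211]) cube([26, 826, 188]);
translate([2413, 540, 211]) cube([26, 826, 188]);
translate([499, 470, 399]) cube([97, 966, 24]);
translate([654, 470, 399]) cube([97, 966, 24]);
translate([809, 470, 399]) cube([97, 966, 24]);
translate([964, 470, 399]) cube([97, 966, 24]);
translate([1119, 470, 399]) cube([97, 966, 24]);
translate([1274, 470, 399]) cube([97, 966, 24]);
translate([1429, 470, 399]) cube([97, 966, 24]);
translate([1584, 470, 399]) cube([97, 966, 24]);
translate([1739, 470, 399]) cube([97, 966, 24]);
translate([1894, 470, 399]) cube([97, 966, 24]);
translate([2049, 470, 399]) cube([97, 966, 24]);
translate([2204, 470, 399]) cube([97, 966, 24]);


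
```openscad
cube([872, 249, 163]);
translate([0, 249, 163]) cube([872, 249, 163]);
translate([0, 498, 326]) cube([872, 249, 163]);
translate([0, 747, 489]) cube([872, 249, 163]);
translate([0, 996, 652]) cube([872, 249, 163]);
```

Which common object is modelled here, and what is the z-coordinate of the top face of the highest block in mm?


A staircase. The total rise is 815 mm.

5 identical blocks, each offset up and back from the previous — a staircase. Each step is 163 mm tall and there are 5 of them, so the total rise is 5 × 163 = 815 mm.


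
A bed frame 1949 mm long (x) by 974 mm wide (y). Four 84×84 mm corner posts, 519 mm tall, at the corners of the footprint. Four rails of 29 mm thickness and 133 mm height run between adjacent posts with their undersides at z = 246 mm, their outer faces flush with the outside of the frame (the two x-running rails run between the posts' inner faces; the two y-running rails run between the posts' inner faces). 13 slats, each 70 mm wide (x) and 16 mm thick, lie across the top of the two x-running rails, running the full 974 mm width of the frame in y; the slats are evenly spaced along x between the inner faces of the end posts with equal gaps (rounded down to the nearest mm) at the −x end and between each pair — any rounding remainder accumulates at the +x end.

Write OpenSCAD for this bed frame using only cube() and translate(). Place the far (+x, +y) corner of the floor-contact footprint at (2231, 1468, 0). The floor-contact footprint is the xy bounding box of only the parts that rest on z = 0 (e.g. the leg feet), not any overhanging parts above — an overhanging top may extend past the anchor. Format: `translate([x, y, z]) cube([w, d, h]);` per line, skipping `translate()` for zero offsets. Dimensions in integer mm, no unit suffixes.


translate([282, 494, 0]) cube([84, 84, 519]);
translate([282, 1384, 0]) cube([84, 84, 519]);
translate([2147, 494, 0]) cube([84, 84, 519]);
translate([2147, 1384, 0]) cube([84, 84, 519]);
translate([366, 494, 246]) cube([1781, 29, 133]);
translate([366, 1439, 246]) cube([1781, 29, 133]);
translate([282, 578, 246]) cube([29, 806, 133]);
translate([2202, 578, 246]) cube([29, 806, 133]);
translate([428, 494, 379]) cube([70, 974, 16]);
translate([560, 494, 379]) cube([70, 974, 16]);
translate([692, 494, 379]) cube([70, 974, 16]);
translate([824, 494, 379]) cube([70, 974, 16]);
translate([956, 494, 379]) cube([70, 974, 16]);
translate([1088, 494, 379]) cube([70, 974, 16]);
translate([1220, 494, 379]) cube([70, 974, 16]);
translate([1352, 494, 379]) cube([70, 974, 16]);
translate([1484, 494, 379]) cube([70, 974, 16]);
translate([1616, 494, 379]) cube([70, 974, 16]);
translate([1748, 494, 379]) cube([70, 974, 16]);
translate([1880, 494, 379]) cube([70, 974, 16]);
translate([2012, 494, 379]) cube([70, 974, 16]);


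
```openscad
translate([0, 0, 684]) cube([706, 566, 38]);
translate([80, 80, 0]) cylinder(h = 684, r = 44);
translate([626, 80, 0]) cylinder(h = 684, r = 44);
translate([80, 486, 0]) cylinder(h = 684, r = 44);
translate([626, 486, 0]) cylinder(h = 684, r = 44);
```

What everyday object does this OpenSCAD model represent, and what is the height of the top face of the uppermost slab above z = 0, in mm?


A table. The table height is 722 mm.

A 706×566×38 slab sits at z = 684 on four Ø88 mm round legs — a table. The top surface is at 684 + 38 = 722 mm.


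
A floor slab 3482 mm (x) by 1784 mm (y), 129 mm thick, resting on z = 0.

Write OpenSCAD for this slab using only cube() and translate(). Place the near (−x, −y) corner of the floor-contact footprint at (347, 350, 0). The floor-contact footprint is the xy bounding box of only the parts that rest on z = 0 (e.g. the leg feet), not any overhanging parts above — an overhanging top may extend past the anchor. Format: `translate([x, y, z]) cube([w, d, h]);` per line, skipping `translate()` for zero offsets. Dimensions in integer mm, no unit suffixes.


translate([347, 350, 0]) cube([3482, 1784, 129]);


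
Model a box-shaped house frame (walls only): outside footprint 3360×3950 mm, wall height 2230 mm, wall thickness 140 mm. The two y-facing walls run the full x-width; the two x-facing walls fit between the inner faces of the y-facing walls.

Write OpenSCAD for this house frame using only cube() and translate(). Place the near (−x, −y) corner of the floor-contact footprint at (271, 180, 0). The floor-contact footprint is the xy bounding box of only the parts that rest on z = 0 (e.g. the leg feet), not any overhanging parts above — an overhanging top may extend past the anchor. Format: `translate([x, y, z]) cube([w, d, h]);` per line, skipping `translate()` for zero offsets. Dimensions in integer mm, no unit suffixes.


translate([271, 180, 0]) cube([3360, 140, 2230]);
translate([271, 3990, 0]) cube([3360, 140, 2230]);
translate([271, 320, 0]) cube([140, 3670, 2230]);
translate([3491, 320, 0]) cube([140, 3670, 2230]);


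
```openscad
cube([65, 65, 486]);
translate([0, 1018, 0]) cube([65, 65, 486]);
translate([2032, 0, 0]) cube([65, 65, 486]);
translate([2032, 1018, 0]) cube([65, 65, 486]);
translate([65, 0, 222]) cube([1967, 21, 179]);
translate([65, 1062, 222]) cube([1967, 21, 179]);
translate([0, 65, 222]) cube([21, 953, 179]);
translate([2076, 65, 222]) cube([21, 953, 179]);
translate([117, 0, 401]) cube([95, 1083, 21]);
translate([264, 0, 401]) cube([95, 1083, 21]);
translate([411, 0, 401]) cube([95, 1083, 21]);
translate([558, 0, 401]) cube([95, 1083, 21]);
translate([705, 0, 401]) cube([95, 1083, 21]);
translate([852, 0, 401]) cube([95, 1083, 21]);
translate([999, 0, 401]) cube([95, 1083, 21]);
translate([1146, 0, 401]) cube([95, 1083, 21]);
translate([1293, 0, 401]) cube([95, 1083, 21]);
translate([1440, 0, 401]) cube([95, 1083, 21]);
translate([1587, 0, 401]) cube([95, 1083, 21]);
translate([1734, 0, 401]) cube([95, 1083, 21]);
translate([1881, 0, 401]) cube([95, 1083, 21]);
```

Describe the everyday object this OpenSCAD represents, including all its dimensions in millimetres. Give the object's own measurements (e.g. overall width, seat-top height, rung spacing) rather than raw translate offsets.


A bed frame 2097 mm long (x) by 1083 mm wide (y). Four 65×65 mm corner posts, 486 mm tall, at the corners of the footprint. Four rails of 21 mm thickness and 179 mm height run between adjacent posts with their undersides at z = 222 mm, their outer faces flush with the outside of the frame (the two x-running rails run between the posts' inner faces; the two y-running rails run between the posts' inner faces). 13 slats, each 95 mm wide (x) and 21 mm thick, lie across the top of the two x-running rails, running the full 1083 mm width of the frame in y; along x they sit between the end posts with a 52 mm gap after the −x posts and between neighbouring slats, leaving 56 mm before the +x posts.


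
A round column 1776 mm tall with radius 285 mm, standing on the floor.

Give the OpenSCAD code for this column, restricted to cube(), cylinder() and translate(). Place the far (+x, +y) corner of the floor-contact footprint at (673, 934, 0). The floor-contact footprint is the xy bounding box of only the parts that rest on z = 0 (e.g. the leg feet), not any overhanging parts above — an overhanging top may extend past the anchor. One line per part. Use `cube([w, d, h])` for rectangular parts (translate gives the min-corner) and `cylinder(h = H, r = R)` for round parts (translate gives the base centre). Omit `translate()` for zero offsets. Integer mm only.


translate([388, 649, 0]) cylinder(h = 1776, r = 285);


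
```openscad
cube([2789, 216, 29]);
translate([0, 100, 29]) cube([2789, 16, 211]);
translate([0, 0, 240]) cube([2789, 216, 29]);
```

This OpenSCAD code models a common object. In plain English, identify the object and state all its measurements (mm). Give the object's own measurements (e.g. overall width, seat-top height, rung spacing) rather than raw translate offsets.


An I-beam lying along x, 2789 mm long. Overall section height 269 mm. Two flanges 216 mm wide (y) and 29 mm thick, one on the floor and one at the top; a web 16 mm thick runs between them, centred on the flange width.


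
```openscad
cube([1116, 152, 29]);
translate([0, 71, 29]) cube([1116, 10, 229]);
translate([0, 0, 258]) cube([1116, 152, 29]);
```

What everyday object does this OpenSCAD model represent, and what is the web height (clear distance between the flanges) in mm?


An I-beam. The web height is 229 mm.

Two wide flanges with a thin centred web — an I-beam. Overall 287 mm minus two 29 mm flanges gives a web of 287 − 2·29 = 229 mm.


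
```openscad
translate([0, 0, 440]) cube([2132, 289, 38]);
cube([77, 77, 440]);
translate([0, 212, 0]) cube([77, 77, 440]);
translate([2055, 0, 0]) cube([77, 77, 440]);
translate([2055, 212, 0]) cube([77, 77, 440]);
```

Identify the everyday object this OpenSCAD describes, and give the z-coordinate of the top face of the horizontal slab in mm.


A bench. The seat-top height is 478 mm.

A long slab on four corner posts — a bench. The slab sits at z = 440 with thickness 38, so the top is 440 + 38 = 478 mm.


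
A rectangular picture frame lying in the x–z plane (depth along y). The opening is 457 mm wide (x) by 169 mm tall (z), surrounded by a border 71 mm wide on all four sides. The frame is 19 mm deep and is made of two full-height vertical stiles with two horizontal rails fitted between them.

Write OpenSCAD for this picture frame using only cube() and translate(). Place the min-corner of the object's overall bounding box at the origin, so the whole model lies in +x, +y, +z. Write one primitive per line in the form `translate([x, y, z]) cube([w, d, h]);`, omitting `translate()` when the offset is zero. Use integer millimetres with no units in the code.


cube([71, 19, 311]);
translate([528, 0, 0]) cube([71, 19, 311]);
translate([71, 0, 0]) cube([457, 19, 71]);
translate([71, 0, 240]) cube([457, 19, 71]);


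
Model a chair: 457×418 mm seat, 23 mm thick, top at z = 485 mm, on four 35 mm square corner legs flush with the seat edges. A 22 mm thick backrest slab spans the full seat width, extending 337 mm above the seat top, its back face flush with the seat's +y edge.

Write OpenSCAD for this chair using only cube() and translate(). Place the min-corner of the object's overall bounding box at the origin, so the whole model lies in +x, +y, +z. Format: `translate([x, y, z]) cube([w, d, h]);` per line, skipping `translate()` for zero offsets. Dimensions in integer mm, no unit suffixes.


translate([0, 0, 462]) cube([457, 418, 23]);
cube([35, 35, 462]);
translate([422, 0, 0]) cube([35, 35, 462]);
translate([0, 383, 0]) cube([35, 35, 462]);
translate([422, 383, 0]) cube([35, 35, 462]);
translate([0, 396, 485]) cube([457, 22, 337]);


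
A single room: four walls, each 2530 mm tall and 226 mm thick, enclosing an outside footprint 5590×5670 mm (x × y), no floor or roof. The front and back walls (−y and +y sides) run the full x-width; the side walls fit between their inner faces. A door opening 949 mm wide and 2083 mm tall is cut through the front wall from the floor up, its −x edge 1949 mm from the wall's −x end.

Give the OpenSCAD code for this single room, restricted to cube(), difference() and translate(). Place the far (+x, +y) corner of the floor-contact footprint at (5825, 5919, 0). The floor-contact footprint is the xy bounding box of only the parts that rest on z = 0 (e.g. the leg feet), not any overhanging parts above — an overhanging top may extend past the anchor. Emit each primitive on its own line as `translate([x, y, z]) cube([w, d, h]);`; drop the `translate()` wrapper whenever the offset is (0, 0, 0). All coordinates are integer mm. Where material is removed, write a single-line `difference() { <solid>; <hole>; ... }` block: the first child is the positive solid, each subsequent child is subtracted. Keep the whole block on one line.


difference() { translate([235, 249, 0]) cube([5590, 226, 2530]); translate([2184, 249, 0]) cube([949, 226, 2083]); }
translate([235, 5693, 0]) cube([5590, 226, 2530]);
translate([235, 475, 0]) cube([226, 5218, 2530]);
translate([5599, 475, 0]) cube([226, 5218, 2530]);


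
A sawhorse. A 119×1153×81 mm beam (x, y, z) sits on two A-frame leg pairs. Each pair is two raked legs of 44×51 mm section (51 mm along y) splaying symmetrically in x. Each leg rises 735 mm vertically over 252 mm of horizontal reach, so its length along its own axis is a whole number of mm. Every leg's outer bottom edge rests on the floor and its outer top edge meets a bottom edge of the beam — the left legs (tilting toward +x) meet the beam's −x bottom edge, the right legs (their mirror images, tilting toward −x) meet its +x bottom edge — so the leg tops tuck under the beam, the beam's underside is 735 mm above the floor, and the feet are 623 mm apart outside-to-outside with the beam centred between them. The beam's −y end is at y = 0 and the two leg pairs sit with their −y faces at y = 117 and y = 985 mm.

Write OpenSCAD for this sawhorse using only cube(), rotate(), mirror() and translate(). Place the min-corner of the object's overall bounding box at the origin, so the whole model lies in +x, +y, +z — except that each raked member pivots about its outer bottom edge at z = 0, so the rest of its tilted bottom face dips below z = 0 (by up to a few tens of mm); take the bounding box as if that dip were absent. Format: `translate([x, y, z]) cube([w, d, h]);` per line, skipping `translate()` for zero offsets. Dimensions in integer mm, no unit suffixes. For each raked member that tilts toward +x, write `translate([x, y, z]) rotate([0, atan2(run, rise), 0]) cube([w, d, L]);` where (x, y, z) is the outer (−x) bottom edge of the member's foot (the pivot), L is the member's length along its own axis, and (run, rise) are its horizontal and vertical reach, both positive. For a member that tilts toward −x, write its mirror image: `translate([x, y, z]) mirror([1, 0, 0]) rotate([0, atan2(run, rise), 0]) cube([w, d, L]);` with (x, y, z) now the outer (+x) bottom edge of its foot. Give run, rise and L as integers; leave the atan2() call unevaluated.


translate([252, 0, 735]) cube([119, 1153, 81]);
translate([0, 117, 0]) rotate([0, atan2(252, 735), 0]) cube([44, 51, 777]);
translate([623, 117, 0]) mirror([1, 0, 0]) rotate([0, atan2(252, 735), 0]) cube([44, 51, 777]);
translate([0, 985, 0]) rotate([0, atan2(252, 735), 0]) cube([44, 51, 777]);
translate([623, 985, 0]) mirror([1, 0, 0]) rotate([0, atan2(252, 735), 0]) cube([44, 51, 777]);


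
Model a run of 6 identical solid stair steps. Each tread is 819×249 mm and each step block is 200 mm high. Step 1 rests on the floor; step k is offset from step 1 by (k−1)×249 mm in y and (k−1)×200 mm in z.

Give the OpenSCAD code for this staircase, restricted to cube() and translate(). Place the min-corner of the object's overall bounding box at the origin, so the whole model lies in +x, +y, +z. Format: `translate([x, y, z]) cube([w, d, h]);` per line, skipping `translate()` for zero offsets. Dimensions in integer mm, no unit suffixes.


cube([819, 249, 200]);
translate([0, 249, 200]) cube([819, 249, 200]);
translate([0, 498, 400]) cube([819, 249, 200]);
translate([0, 747, 600]) cube([819, 249, 200]);
translate([0, 996, 800]) cube([819, 249, 200]);
translate([0, 1245, 1000]) cube([819, 249, 200]);


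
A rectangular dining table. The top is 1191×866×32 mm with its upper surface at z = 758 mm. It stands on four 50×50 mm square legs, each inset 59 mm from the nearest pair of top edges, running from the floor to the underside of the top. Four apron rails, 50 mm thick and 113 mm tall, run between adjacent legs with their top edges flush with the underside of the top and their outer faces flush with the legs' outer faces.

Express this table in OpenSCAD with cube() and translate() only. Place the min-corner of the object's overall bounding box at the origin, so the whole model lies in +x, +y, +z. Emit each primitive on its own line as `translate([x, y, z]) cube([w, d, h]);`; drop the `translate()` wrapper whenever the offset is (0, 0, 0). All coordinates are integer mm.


translate([0, 0, 726]) cube([1191, 866, 32]);
translate([59, 59, 0]) cube([50, 50, 726]);
translate([1082, 59, 0]) cube([50, 50, 726]);
translate([59, 757, 0]) cube([50, 50, 726]);
translate([1082, 757, 0]) cube([50, 50, 726]);
translate([109, 59, 613]) cube([973, 50, 113]);
translate([109, 757, 613]) cube([973, 50, 113]);
translate([59, 109, 613]) cube([50, 648, 113]);
translate([1082, 109, 613]) cube([50, 648, 113]);


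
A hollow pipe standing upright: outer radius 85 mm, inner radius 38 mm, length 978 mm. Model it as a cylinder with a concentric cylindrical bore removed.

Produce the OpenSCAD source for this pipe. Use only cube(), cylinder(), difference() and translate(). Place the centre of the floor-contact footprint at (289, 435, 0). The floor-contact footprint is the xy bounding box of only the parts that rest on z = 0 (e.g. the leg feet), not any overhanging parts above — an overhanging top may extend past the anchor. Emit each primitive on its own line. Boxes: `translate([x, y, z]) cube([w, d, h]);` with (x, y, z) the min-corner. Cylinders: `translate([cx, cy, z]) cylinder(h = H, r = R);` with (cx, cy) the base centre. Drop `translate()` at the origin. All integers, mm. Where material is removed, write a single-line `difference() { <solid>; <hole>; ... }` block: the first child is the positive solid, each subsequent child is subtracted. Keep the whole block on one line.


difference() { translate([289, 435, 0]) cylinder(h = 978, r = 85); translate([289, 435, 0]) cylinder(h = 978, r = 38); }


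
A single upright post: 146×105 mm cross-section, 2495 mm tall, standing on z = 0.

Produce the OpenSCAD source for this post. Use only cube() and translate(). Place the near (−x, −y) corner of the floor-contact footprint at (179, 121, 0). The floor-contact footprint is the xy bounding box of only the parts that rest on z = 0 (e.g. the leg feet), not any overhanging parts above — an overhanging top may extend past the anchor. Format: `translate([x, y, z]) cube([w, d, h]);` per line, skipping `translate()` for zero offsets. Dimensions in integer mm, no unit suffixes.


translate([179, 121, 0]) cube([146, 105, 2495]);


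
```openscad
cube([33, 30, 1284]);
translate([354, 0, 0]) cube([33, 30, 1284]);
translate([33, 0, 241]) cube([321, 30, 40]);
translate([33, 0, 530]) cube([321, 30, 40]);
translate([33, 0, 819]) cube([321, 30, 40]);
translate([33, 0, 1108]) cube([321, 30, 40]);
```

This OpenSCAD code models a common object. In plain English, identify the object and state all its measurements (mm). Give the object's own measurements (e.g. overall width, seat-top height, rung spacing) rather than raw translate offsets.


A straight ladder. Two 33×30 mm vertical rails, 1284 mm tall, stand 387 mm apart (outside-to-outside) with their front faces coplanar on the −y side. 4 rungs, each 30 mm deep and 40 mm tall, span between the inner faces of the rails, front faces flush with the rails. The lowest rung's underside is at z = 241 mm and rungs are spaced 289 mm apart (underside to underside).


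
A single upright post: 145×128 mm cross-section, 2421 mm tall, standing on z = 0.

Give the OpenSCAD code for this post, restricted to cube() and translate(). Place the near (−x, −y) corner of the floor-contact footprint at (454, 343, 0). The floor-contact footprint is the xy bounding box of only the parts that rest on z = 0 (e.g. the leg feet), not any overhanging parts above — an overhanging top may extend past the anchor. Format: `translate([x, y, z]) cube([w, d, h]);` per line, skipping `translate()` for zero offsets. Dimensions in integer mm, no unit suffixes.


translate([454, 343, 0]) cube([145, 128, 2421]);


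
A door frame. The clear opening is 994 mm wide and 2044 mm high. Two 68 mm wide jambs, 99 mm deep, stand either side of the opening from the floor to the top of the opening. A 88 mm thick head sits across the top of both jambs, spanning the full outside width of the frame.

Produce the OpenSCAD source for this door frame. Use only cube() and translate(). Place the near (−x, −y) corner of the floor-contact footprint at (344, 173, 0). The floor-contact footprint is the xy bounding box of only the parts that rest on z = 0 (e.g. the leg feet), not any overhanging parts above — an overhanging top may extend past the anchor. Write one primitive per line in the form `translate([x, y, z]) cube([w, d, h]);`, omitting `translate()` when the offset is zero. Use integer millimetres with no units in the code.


translate([344, 173, 0]) cube([68, 99, 2044]);
translate([1406, 173, 0]) cube([68, 99, 2044]);
translate([344, 173, 2044]) cube([1130, 99, 88]);


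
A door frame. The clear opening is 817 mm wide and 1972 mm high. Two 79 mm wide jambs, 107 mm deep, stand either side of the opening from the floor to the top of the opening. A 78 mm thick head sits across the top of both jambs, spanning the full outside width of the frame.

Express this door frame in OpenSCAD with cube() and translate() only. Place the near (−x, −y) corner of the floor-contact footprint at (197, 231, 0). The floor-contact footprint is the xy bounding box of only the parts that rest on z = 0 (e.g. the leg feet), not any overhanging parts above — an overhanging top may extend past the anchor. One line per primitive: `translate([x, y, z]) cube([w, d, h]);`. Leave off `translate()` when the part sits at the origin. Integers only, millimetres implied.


translate([197, 231, 0]) cube([79, 107, 1972]);
translate([1093, 231, 0]) cube([79, 107, 1972]);
translate([197, 231, 1972]) cube([975, 107, 78]);


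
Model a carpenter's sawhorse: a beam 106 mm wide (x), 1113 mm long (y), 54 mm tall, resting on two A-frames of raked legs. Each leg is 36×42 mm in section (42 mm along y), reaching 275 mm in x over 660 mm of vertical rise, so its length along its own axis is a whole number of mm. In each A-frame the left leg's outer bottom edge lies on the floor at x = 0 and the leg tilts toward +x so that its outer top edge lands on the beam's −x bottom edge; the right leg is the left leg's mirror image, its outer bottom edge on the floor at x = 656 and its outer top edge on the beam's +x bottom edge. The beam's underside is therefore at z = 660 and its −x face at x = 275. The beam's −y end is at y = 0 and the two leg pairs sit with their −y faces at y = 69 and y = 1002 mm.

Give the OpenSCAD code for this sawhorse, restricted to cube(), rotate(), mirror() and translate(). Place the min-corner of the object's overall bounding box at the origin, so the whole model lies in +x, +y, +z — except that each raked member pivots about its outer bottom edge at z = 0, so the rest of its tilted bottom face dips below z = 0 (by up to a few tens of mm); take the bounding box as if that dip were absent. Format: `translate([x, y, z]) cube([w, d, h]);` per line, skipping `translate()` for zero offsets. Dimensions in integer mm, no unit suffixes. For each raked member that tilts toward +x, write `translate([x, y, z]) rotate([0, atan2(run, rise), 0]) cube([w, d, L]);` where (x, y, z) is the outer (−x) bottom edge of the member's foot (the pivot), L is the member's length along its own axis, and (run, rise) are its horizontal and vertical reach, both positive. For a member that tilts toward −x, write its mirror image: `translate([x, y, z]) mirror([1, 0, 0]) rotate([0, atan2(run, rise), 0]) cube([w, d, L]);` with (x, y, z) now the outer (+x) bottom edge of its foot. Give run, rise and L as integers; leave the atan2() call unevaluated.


translate([275, 0, 660]) cube([106, 1113, 54]);
translate([0, 69, 0]) rotate([0, atan2(275, 660), 0]) cube([36, 42, 715]);
translate([656, 69, 0]) mirror([1, 0, 0]) rotate([0, atan2(275, 660), 0]) cube([36, 42, 715]);
translate([0, 1002, 0]) rotate([0, atan2(275, 660), 0]) cube([36, 42, 715]);
translate([656, 1002, 0]) mirror([1, 0, 0]) rotate([0, atan2(275, 660), 0]) cube([36, 42, 715]);


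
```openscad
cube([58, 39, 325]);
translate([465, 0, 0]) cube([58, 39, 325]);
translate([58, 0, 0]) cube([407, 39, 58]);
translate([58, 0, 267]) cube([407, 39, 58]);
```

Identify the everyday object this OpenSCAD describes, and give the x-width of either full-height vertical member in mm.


A picture frame. The border width is 58 mm.

Four thin pieces enclosing a rectangular opening — a picture frame. The two full-height stiles are 325 mm tall; the top rail sits at z = 267 and is 58 mm tall, so the border above the opening is 325 − 267 = 58 mm, matching the stile x-width.


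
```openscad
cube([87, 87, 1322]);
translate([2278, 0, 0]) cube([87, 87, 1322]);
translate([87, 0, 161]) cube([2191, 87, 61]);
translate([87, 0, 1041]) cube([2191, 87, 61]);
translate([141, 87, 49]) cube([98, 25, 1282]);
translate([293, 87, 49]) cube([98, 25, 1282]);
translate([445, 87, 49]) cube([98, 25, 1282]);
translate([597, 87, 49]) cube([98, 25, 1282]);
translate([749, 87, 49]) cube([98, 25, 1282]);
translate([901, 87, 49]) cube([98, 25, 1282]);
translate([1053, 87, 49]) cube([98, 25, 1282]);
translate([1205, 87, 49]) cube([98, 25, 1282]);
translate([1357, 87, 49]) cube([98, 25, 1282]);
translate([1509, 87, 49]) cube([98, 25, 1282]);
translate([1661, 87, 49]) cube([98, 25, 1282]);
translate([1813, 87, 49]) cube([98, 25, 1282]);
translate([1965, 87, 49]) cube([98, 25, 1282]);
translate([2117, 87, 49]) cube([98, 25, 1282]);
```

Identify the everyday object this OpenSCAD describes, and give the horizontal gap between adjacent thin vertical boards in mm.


A fence section. The picket gap is 54 mm.

Two posts, two rails, 14 pickets — a fence section. Span 2191 mm holds 14 pickets of 98 mm with 15 equal gaps: ⌊(2191 − 14·98) / 15⌋ = 54 mm.


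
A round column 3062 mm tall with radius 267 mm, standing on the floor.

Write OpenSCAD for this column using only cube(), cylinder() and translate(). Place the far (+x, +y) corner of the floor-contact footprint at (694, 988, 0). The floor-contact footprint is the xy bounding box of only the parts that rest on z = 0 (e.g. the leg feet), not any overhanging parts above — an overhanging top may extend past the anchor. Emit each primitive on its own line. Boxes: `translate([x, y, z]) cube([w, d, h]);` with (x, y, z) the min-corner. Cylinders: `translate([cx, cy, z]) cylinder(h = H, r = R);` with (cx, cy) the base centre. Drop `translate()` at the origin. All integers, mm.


translate([427, 721, 0]) cylinder(h = 3062, r = 267);


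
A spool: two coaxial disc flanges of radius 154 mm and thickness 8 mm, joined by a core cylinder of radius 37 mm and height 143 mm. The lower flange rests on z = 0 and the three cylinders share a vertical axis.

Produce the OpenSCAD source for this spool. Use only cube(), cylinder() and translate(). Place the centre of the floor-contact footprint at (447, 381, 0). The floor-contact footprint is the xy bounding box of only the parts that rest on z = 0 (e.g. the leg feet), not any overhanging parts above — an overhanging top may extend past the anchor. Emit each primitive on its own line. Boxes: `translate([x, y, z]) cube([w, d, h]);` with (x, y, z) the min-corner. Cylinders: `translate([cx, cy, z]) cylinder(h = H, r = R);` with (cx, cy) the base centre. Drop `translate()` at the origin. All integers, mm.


translate([447, 381, 0]) cylinder(h = 8, r = 154);
translate([447, 381, 8]) cylinder(h = 143, r = 37);
translate([447, 381, 151]) cylinder(h = 8, r = 154);


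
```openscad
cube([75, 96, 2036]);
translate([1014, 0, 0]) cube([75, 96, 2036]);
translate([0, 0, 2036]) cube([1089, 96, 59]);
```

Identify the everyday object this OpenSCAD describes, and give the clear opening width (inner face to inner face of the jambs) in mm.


A door frame. The clear opening width is 939 mm.

Two 2036 mm tall posts with a header on top — a door frame. The left jamb is 75 mm wide at x = 0; the right jamb starts at x = 1014. The clear opening is 1014 − 75 = 939 mm.


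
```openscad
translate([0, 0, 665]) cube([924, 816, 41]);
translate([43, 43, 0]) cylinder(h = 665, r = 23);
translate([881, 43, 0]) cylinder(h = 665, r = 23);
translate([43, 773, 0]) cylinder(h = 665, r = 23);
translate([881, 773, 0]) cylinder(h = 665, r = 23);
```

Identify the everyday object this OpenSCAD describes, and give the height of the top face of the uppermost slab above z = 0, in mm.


A table. The table height is 706 mm.

A 924×816×41 slab sits at z = 665 on four Ø46 mm round legs — a table. The top surface is at 665 + 41 = 706 mm.


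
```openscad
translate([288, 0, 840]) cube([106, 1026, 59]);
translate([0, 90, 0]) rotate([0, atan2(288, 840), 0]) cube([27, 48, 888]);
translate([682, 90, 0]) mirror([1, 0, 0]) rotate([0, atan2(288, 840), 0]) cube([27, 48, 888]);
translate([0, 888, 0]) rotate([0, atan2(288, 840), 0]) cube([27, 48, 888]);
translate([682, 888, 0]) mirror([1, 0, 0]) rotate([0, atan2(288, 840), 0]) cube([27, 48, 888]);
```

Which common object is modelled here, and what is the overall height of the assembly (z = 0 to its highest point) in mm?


A sawhorse. The overall height is 899 mm.

A beam across two mirrored pairs of raked legs — a sawhorse. The beam's underside is at z = 840 (matching the legs' vertical rise in atan2(288, 840)) and the beam is 59 mm tall, so its top is at 840 + 59 = 899 mm. The raked legs top out at the beam's underside, so that is the highest point.


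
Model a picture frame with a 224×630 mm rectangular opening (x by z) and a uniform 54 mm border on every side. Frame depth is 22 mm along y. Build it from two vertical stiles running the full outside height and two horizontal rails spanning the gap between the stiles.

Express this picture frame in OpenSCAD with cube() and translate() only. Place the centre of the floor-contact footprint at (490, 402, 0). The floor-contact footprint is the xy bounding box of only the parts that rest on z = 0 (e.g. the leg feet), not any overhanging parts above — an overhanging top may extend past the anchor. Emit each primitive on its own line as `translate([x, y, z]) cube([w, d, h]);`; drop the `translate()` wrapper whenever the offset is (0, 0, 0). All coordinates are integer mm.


translate([324, 391, 0]) cube([54, 22, 738]);
translate([602, 391, 0]) cube([54, 22, 738]);
translate([378, 391, 0]) cube([224, 22, 54]);
translate([378, 391, 684]) cube([224, 22, 54]);


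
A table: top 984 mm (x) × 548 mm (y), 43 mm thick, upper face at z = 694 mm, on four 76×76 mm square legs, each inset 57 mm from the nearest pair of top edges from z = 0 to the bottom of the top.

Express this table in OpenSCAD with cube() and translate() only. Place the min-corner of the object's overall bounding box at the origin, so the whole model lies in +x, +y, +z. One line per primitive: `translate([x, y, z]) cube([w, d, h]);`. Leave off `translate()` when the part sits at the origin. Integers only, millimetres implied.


translate([0, 0, 651]) cube([984, 548, 43]);
translate([57, 57, 0]) cube([76, 76, 651]);
translate([851, 57, 0]) cube([76, 76, 651]);
translate([57, 415, 0]) cube([76, 76, 651]);
translate([851, 415, 0]) cube([76, 76, 651]);


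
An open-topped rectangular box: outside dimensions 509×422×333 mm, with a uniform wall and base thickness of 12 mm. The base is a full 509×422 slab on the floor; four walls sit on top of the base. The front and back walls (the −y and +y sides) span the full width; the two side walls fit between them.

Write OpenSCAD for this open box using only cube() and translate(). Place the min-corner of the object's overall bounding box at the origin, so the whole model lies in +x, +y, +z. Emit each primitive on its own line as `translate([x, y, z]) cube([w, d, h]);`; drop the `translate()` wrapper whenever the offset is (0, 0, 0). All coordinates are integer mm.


cube([509, 422, 12]);
translate([0, 0, 12]) cube([509, 12, 321]);
translate([0, 410, 12]) cube([509, 12, 321]);
translate([0, 12, 12]) cube([12, 398, 321]);
translate([497, 12, 12]) cube([12, 398, 321]);


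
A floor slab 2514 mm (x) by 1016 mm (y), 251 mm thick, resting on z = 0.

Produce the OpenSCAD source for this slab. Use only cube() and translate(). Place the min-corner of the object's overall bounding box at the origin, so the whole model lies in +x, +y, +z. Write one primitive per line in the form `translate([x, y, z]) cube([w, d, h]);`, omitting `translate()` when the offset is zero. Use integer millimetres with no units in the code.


cube([2514, 1016, 251]);


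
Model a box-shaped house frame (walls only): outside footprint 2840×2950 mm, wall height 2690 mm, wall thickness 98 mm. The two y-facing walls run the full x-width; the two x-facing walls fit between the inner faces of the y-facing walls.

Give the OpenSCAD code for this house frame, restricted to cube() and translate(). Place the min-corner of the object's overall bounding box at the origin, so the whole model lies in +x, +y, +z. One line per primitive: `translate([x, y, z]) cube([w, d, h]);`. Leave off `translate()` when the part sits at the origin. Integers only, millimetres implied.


cube([2840, 98, 2690]);
translate([0, 2852, 0]) cube([2840, 98, 2690]);
translate([0, 98, 0]) cube([98, 2754, 2690]);
translate([2742, 98, 0]) cube([98, 2754, 2690]);


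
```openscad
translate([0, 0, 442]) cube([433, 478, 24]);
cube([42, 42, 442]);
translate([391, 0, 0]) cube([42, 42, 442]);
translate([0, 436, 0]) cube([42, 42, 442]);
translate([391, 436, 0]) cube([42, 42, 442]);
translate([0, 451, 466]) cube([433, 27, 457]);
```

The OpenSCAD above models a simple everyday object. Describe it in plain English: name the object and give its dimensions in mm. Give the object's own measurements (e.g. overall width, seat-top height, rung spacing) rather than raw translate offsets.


A chair. The seat is a 433×478×24 mm slab with its top at z = 466 mm, on four 42×42 mm corner legs (flush with the seat edges, standing on z = 0). A flat backrest 27 mm thick, 457 mm tall, spans the full seat width and rises from the seat top along its +y edge, rear face flush with the rear of the seat.


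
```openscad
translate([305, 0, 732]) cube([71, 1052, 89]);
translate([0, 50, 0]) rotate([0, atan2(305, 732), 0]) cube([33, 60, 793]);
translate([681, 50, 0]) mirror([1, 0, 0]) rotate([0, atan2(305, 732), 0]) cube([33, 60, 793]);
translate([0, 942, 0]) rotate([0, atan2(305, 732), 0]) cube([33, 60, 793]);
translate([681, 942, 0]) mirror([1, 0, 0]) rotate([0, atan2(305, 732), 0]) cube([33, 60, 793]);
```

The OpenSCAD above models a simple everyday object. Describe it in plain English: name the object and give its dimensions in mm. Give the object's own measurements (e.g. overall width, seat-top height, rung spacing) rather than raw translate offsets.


A sawhorse. A 71×1052×89 mm beam (x, y, z) sits on two A-frame leg pairs. Each pair is two raked legs of 33×60 mm section (60 mm along y) splaying symmetrically in x. Each leg rises 732 mm vertically over 305 mm of horizontal reach and is 793 mm long along its own axis. Every leg's outer bottom edge rests on the floor and its outer top edge meets a bottom edge of the beam — the left legs (tilting toward +x) meet the beam's −x bottom edge, the right legs (their mirror images, tilting toward −x) meet its +x bottom edge — so the leg tops tuck under the beam, the beam's underside is 732 mm above the floor, and the feet are 681 mm apart outside-to-outside with the beam centred between them. The two leg pairs are set in 50 mm from either end of the beam.
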